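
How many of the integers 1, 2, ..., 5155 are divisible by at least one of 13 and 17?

676

Using inclusion–exclusion:
floor(5155/13) + floor(5155/17) − floor(5155/221) = 396 + 303 − 23 = 676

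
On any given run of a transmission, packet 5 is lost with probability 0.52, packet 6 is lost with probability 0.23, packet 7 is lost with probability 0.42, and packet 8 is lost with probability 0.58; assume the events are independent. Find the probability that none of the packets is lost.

Independence gives P(none) = ∏(1 − pᵢ).
P(none) = (1 − 0.52) × (1 − 0.23) × (1 − 0.42) × (1 − 0.58) = 0.48 × 0.77 × 0.58 × 0.42 = 0.09003456

0.09003456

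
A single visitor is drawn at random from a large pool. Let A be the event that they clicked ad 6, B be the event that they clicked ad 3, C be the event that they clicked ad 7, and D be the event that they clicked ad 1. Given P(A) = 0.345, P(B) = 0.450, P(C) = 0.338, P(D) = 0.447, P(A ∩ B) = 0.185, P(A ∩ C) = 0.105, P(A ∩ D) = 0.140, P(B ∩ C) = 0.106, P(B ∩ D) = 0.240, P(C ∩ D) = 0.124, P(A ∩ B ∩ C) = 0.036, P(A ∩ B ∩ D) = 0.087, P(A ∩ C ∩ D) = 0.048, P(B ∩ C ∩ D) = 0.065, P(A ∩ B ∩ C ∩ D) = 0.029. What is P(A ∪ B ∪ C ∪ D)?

Using inclusion–exclusion:
P(A ∪ B ∪ C ∪ D) = 0.345 + 0.450 + 0.338 + 0.447 − 0.185 − 0.105 − 0.140 − 0.106 − 0.240 − 0.124 + 0.036 + 0.087 + 0.048 + 0.065 − 0.029 = 0.887

0.887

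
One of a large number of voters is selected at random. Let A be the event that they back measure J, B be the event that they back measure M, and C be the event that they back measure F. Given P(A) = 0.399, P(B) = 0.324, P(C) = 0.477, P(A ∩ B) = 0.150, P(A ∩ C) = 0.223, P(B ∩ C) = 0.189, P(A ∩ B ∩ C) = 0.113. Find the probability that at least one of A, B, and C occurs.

0.751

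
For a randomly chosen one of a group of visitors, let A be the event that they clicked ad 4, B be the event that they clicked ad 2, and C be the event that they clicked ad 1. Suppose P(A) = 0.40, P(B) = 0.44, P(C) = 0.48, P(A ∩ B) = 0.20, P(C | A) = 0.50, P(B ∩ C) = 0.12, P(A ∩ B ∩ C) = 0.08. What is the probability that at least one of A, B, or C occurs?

P(A ∩ C) = P(A)·P(C|A) = 0.40 × 0.50 = 0.20
By inclusion–exclusion:
P(A ∪ B ∪ C) = 0.40 + 0.44 + 0.48 − 0.20 − 0.20 − 0.12 + 0.08 = 0.88

0.88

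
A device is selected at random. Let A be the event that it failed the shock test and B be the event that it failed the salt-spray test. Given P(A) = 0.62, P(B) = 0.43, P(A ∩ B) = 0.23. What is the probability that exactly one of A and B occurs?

0.59

By inclusion–exclusion (exactly-one form):
P(exactly one) = 0.62 + 0.43 − 2·0.23 = 0.59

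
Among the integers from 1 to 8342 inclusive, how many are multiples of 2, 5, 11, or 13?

floor(8342/2) + floor(8342/5) + floor(8342/11) + floor(8342/13) − floor(8342/10) − floor(8342/22) − floor(8342/26) − floor(8342/55) − floor(8342/65) − floor(8342/143) + floor(8342/110) + floor(8342/130) + floor(8342/286) + floor(8342/715) − floor(8342/1430) = 4171 + 1668 + 758 + 641 − 834 − 379 − 320 − 151 − 128 − 58 + 75 + 64 + 29 + 11 − 5 = 5542

5542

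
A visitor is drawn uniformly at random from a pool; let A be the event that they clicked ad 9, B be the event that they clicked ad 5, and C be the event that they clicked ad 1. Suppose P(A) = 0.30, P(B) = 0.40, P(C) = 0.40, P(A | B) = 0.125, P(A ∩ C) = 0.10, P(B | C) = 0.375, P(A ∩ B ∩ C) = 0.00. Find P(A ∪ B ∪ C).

0.80

P(A ∩ B) = P(B)·P(A|B) = 0.40 × 0.125 = 0.05
P(B ∩ C) = P(C)·P(B|C) = 0.40 × 0.375 = 0.15
P(A ∪ B ∪ C) = 0.30 + 0.40 + 0.40 − 0.05 − 0.10 − 0.15 + 0.00 = 0.80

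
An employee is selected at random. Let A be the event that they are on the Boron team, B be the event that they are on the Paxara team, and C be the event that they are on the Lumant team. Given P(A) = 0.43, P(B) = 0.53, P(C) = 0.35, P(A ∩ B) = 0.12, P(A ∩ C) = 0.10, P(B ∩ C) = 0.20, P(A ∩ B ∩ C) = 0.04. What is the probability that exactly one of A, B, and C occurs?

Using the inclusion–exclusion count for exactly one event:
P(exactly one) = 0.43 + 0.53 + 0.35 − 2·0.12 − 2·0.10 − 2·0.20 + 3·0.04 = 0.59

0.59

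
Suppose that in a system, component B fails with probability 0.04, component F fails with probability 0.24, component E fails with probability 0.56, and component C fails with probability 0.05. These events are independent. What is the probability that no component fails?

0.3049728

P(none) = (1 − 0.04) × (1 − 0.24) × (1 − 0.56) × (1 − 0.05) = 0.96 × 0.76 × 0.44 × 0.95 = 0.3049728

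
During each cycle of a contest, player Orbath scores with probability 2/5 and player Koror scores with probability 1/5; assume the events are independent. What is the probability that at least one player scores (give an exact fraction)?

P(none) = (1 − 2/5) × (1 − 1/5) = 3/5 × 4/5 = 12/25
P(at least one) = 1 − 12/25 = 13/25

13/25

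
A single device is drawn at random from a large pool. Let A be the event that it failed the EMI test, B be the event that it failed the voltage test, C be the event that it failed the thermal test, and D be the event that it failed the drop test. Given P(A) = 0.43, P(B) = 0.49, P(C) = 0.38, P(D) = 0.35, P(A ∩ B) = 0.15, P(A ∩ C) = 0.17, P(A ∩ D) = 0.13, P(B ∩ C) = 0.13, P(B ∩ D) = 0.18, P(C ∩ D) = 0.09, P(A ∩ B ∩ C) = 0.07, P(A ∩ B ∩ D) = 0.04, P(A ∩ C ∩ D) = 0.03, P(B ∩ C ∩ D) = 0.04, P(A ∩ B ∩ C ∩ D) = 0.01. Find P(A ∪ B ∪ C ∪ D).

Apply inclusion-exclusion:
P(A ∪ B ∪ C ∪ D) = 0.43 + 0.49 + 0.38 + 0.35 − 0.15 − 0.17 − 0.13 − 0.13 − 0.18 − 0.09 + 0.07 + 0.04 + 0.03 + 0.04 − 0.01 = 0.97

0.97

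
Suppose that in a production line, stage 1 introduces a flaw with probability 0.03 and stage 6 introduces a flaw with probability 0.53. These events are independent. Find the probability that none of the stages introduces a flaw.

Since the events are independent, P(none) is the product of the individual non-occurrence probabilities.
P(none) = (1 − 0.03) × (1 − 0.53) = 0.97 × 0.47 = 0.4559

0.4559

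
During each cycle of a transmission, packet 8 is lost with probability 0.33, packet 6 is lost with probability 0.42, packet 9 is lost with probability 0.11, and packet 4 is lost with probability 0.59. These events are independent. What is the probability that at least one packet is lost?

P(none) = (1 − 0.33) × (1 − 0.42) × (1 − 0.11) × (1 − 0.59) = 0.67 × 0.58 × 0.89 × 0.41 = 0.14180014
P(at least one) = 1 − 0.14180014 = 0.85819986

0.85819986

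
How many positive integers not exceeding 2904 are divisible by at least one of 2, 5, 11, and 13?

1930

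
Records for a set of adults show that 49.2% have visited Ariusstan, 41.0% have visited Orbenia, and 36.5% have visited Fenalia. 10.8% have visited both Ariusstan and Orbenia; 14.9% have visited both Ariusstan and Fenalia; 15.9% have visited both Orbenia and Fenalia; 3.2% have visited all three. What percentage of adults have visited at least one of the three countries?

P(union) = 49.2 + 41.0 + 36.5 − 10.8 − 14.9 − 15.9 + 3.2 = 88.3%

88.3%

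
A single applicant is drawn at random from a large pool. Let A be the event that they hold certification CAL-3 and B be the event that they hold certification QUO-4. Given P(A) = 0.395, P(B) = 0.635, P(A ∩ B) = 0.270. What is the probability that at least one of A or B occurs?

0.760

Using inclusion–exclusion:
P(A ∪ B) = 0.395 + 0.635 − 0.270 = 0.760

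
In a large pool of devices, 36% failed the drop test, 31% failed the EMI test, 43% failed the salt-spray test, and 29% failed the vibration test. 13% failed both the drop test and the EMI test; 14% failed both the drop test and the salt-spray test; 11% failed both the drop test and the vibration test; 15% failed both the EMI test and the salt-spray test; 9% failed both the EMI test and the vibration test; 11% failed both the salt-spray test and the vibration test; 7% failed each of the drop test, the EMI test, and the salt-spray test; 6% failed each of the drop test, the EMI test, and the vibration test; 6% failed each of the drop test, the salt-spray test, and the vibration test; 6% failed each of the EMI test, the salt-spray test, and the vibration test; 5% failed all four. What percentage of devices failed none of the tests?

14%

P(≥1) = 36 + 31 + 43 + 29 − 13 − 14 − 11 − 15 − 9 − 11 + 7 + 6 + 6 + 6 − 5 = 86%
P(none) = 100% − 86% = 14%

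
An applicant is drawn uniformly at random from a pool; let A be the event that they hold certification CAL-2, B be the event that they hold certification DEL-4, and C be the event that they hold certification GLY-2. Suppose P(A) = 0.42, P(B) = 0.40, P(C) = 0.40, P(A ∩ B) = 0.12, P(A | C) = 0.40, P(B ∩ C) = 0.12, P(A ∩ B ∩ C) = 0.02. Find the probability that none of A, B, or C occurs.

0.16

P(A ∩ C) = P(C)·P(A|C) = 0.40 × 0.40 = 0.16
Apply inclusion-exclusion:
P(A ∪ B ∪ C) = 0.42 + 0.40 + 0.40 − 0.12 − 0.16 − 0.12 + 0.02 = 0.84
P(none) = 1 − 0.84 = 0.16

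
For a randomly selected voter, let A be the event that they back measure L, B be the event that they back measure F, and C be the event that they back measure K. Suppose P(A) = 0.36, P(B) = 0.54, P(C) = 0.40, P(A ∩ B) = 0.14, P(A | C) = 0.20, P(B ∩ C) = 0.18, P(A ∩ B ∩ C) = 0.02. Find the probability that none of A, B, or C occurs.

P(A ∩ C) = P(C)·P(A|C) = 0.40 × 0.20 = 0.08
P(A ∪ B ∪ C) = 0.36 + 0.54 + 0.40 − 0.14 − 0.08 − 0.18 + 0.02 = 0.92
P(none) = 1 − 0.92 = 0.08

0.08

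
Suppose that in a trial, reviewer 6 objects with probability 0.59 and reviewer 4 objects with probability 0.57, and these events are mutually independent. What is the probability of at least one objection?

0.8237

P(none) = (1 − 0.59) × (1 − 0.57) = 0.41 × 0.43 = 0.1763
P(at least one) = 1 − 0.1763 = 0.8237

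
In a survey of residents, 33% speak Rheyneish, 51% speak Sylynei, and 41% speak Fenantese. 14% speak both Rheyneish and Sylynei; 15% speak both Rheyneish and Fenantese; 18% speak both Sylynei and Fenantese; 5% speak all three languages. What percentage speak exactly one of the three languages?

By inclusion–exclusion (exactly-one form):
P(exactly one) = 33 + 51 + 41 − 2·14 − 2·15 − 2·18 + 3·5 = 46%

46%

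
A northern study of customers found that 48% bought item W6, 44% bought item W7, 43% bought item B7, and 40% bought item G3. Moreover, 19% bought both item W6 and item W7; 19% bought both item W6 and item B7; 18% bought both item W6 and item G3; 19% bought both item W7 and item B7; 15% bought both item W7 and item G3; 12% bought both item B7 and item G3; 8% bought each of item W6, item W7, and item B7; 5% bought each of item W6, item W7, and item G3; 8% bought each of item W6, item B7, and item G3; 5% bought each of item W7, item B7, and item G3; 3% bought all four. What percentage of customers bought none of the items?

4%

P(union) = 48 + 44 + 43 + 40 − 19 − 19 − 18 − 19 − 15 − 12 + 8 + 5 + 8 + 5 − 3 = 96%
P(none) = 100% − 96% = 4%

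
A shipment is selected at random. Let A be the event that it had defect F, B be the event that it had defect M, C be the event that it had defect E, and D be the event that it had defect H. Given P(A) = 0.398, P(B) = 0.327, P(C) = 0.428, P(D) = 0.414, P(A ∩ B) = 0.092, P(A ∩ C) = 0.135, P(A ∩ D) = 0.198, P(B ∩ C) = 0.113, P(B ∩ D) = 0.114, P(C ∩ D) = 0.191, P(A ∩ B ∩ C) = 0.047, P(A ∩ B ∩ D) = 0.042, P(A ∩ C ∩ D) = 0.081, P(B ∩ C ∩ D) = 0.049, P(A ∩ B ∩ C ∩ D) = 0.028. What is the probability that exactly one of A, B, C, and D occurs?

Using the inclusion–exclusion count for exactly one event:
P(exactly one) = 0.398 + 0.327 + 0.428 + 0.414 − 2·0.092 − 2·0.135 − 2·0.198 − 2·0.113 − 2·0.114 − 2·0.191 + 3·0.047 + 3·0.042 + 3·0.081 + 3·0.049 − 4·0.028 = 0.426

0.426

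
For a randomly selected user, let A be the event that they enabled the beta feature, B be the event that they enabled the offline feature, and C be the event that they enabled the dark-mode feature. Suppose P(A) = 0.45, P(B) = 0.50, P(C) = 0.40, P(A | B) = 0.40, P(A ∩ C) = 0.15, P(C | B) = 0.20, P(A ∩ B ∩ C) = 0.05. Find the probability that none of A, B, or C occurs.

0.05

P(A ∩ B) = P(B)·P(A|B) = 0.50 × 0.40 = 0.20
P(B ∩ C) = P(B)·P(C|B) = 0.50 × 0.20 = 0.10
By inclusion-exclusion,
P(A ∪ B ∪ C) = 0.45 + 0.50 + 0.40 − 0.20 − 0.15 − 0.10 + 0.05 = 0.95
P(none) = 1 − 0.95 = 0.05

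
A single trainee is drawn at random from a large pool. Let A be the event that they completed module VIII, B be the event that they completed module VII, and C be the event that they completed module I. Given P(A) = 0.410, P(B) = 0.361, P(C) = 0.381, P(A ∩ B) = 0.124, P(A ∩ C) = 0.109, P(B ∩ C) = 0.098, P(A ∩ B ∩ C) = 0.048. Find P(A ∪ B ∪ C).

P(A ∪ B ∪ C) = 0.410 + 0.361 + 0.381 − 0.124 − 0.109 − 0.098 + 0.048 = 0.869

0.869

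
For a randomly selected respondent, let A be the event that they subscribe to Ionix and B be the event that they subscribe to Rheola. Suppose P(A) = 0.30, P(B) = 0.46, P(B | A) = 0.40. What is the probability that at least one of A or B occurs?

0.64

P(A ∩ B) = P(A)·P(B|A) = 0.30 × 0.40 = 0.12
By inclusion-exclusion,
P(A ∪ B) = 0.30 + 0.46 − 0.12 = 0.64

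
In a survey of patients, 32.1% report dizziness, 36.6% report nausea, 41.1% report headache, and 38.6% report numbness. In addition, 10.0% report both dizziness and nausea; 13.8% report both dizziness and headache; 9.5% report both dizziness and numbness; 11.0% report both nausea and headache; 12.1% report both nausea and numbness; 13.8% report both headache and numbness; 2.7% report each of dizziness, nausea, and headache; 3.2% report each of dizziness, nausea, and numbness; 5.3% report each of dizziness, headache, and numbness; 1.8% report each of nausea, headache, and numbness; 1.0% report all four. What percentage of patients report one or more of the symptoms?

P(at least one) = 32.1 + 36.6 + 41.1 + 38.6 − 10.0 − 13.8 − 9.5 − 11.0 − 12.1 − 13.8 + 2.7 + 3.2 + 5.3 + 1.8 − 1.0 = 90.2%

90.2%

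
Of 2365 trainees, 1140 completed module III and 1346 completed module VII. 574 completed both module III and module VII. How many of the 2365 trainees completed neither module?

By inclusion-exclusion,
|at least one| = 1140 + 1346 − 574 = 1912
None: 2365 − 1912 = 453

453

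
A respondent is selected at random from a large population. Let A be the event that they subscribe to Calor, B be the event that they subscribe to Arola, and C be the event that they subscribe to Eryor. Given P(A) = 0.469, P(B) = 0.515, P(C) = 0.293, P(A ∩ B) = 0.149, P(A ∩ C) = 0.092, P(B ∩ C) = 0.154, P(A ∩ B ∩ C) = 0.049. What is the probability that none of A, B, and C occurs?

0.069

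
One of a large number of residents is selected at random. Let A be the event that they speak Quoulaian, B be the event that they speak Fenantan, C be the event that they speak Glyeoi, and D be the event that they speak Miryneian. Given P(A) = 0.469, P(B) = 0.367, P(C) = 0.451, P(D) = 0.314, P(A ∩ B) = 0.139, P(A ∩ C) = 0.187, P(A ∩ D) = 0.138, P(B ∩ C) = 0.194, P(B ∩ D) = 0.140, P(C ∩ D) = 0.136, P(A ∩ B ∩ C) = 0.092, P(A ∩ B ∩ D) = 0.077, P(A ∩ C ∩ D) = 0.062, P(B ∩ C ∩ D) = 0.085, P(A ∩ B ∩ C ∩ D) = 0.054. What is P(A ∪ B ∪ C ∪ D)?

Inclusion–exclusion gives
P(A ∪ B ∪ C ∪ D) = 0.469 + 0.367 + 0.451 + 0.314 − 0.139 − 0.187 − 0.138 − 0.194 − 0.140 − 0.136 + 0.092 + 0.077 + 0.062 + 0.085 − 0.054 = 0.929

0.929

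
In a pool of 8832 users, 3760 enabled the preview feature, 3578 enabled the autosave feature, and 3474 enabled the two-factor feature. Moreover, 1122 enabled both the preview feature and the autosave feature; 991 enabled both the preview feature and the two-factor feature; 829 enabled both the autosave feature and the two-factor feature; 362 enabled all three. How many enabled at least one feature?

8232

Using inclusion–exclusion:
|at least one| = 3760 + 3578 + 3474 − 1122 − 991 − 829 + 362 = 8232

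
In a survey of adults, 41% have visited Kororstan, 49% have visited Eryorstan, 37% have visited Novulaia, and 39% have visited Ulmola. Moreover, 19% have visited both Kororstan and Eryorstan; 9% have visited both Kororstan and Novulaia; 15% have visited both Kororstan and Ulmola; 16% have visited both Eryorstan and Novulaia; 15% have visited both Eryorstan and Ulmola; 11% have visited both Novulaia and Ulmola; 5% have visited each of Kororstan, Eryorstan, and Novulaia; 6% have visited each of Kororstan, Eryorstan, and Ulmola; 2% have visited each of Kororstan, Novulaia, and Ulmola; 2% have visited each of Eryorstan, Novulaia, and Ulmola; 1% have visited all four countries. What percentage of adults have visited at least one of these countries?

P(at least one) = 41 + 49 + 37 + 39 − 19 − 9 − 15 − 16 − 15 − 11 + 5 + 6 + 2 + 2 − 1 = 95%

95%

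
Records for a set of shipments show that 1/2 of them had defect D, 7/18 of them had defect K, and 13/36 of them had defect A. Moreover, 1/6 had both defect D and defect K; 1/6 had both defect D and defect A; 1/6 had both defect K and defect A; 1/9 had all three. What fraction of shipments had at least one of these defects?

Inclusion–exclusion gives
P(union) = 1/2 + 7/18 + 13/36 − 1/6 − 1/6 − 1/6 + 1/9 = 31/36

31/36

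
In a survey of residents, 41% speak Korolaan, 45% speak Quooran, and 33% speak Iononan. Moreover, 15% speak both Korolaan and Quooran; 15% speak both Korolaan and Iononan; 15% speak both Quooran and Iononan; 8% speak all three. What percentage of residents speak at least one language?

82%

Inclusion–exclusion gives
P(union) = 41 + 45 + 33 − 15 − 15 − 15 + 8 = 82%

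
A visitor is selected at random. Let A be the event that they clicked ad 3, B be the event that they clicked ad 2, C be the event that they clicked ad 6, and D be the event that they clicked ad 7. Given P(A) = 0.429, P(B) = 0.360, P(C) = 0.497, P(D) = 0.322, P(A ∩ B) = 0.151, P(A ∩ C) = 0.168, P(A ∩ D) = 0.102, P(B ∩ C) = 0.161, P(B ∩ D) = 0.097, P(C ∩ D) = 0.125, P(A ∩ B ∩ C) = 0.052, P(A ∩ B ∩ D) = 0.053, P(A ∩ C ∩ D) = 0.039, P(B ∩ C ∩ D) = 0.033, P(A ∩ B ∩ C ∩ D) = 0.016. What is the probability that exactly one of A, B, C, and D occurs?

Using the inclusion–exclusion count for exactly one event:
P(exactly one) = 0.429 + 0.360 + 0.497 + 0.322 − 2·0.151 − 2·0.168 − 2·0.102 − 2·0.161 − 2·0.097 − 2·0.125 + 3·0.052 + 3·0.053 + 3·0.039 + 3·0.033 − 4·0.016 = 0.467

0.467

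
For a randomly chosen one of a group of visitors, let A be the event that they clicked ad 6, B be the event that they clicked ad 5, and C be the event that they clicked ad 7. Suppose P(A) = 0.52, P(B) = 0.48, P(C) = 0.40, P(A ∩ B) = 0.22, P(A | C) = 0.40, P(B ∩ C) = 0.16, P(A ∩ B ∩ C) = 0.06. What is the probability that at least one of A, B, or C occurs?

0.92

P(A ∩ C) = P(C)·P(A|C) = 0.40 × 0.40 = 0.16
By inclusion–exclusion:
P(A ∪ B ∪ C) = 0.52 + 0.48 + 0.40 − 0.22 − 0.16 − 0.16 + 0.06 = 0.92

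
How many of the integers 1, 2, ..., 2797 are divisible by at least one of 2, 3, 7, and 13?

1398 + 932 + 399 + 215 − 466 − 199 − 107 − 133 − 71 − 30 + 66 + 35 + 15 + 10 − 5 = 2059

2059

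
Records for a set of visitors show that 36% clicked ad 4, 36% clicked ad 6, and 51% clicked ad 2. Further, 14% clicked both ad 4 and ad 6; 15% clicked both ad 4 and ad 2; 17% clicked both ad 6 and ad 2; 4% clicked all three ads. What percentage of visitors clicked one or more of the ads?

81%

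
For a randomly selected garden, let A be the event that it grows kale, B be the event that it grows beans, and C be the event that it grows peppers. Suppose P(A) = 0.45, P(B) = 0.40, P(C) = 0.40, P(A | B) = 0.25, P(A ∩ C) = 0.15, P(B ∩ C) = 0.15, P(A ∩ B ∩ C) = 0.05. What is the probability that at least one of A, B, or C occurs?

0.90

P(A ∩ B) = P(B)·P(A|B) = 0.40 × 0.25 = 0.10
Inclusion–exclusion gives
P(A ∪ B ∪ C) = 0.45 + 0.40 + 0.40 − 0.10 − 0.15 − 0.15 + 0.05 = 0.90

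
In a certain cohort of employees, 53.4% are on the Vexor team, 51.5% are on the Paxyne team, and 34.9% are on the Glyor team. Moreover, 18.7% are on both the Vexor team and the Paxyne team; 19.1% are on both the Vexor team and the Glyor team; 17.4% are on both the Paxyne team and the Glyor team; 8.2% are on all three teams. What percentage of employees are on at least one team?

Apply inclusion-exclusion:
P(at least one) = 53.4 + 51.5 + 34.9 − 18.7 − 19.1 − 17.4 + 8.2 = 92.8%

92.8%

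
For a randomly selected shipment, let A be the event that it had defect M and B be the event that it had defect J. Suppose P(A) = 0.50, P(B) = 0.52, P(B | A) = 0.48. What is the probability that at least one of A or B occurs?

P(A ∩ B) = P(A)·P(B|A) = 0.50 × 0.48 = 0.24
By inclusion–exclusion:
P(A ∪ B) = 0.50 + 0.52 − 0.24 = 0.78

0.78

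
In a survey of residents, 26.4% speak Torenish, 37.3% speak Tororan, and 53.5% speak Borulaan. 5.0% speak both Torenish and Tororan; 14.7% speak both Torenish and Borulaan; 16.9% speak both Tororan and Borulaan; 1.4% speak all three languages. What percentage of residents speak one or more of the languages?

82.0%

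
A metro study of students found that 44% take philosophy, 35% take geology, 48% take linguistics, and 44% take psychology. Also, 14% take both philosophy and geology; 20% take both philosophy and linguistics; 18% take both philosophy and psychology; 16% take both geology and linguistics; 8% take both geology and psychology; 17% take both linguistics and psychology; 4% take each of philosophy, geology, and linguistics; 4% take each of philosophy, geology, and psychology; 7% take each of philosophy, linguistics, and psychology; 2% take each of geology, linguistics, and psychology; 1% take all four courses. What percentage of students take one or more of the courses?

By inclusion–exclusion:
P(at least one) = 44 + 35 + 48 + 44 − 14 − 20 − 18 − 16 − 8 − 17 + 4 + 4 + 7 + 2 − 1 = 94%

94%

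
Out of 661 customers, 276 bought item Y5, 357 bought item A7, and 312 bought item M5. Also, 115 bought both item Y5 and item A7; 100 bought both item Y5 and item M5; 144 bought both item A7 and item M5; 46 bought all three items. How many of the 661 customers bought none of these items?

29

By inclusion-exclusion,
N(≥1) = 276 + 357 + 312 − 115 − 100 − 144 + 46 = 632
None: 661 − 632 = 29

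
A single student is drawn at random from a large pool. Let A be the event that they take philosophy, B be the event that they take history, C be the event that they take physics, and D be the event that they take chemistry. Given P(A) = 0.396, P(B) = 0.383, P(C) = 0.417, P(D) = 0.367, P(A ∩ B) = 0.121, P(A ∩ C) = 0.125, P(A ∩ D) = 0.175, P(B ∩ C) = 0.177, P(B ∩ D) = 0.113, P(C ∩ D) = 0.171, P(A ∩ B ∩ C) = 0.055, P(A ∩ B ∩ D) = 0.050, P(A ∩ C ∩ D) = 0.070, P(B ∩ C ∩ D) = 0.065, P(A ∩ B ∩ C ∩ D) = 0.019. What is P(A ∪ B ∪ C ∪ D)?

P(A ∪ B ∪ C ∪ D) = 0.396 + 0.383 + 0.417 + 0.367 − 0.121 − 0.125 − 0.175 − 0.177 − 0.113 − 0.171 + 0.055 + 0.050 + 0.070 + 0.065 − 0.019 = 0.902

0.902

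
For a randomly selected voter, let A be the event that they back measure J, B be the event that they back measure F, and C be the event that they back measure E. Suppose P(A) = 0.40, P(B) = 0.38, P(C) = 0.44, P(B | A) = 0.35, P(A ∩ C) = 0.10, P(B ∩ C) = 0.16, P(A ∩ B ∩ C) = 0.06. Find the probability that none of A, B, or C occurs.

P(A ∩ B) = P(A)·P(B|A) = 0.40 × 0.35 = 0.14
P(A ∪ B ∪ C) = 0.40 + 0.38 + 0.44 − 0.14 − 0.10 − 0.16 + 0.06 = 0.88
P(none) = 1 − 0.88 = 0.12

0.12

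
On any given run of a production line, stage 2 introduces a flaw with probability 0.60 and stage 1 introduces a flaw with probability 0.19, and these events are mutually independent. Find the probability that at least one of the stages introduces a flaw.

Independence gives P(none) = ∏(1 − pᵢ).
P(none) = (1 − 0.60) × (1 − 0.19) = 0.40 × 0.81 = 0.324
P(at least one) = 1 − 0.324 = 0.676

0.676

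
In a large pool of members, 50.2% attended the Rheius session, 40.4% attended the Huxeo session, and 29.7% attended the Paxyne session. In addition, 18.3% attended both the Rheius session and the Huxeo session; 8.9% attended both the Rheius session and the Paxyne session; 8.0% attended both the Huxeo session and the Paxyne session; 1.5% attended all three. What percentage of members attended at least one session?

P(union) = 50.2 + 40.4 + 29.7 − 18.3 − 8.9 − 8.0 + 1.5 = 86.6%

86.6%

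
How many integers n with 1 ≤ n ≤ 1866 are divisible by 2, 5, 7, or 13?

1276

⌊1866/2⌋ + ⌊1866/5⌋ + ⌊1866/7⌋ + ⌊1866/13⌋ − ⌊1866/10⌋ − ⌊1866/14⌋ − ⌊1866/26⌋ − ⌊1866/35⌋ − ⌊1866/65⌋ − ⌊1866/91⌋ + ⌊1866/70⌋ + ⌊1866/130⌋ + ⌊1866/182⌋ + ⌊1866/455⌋ − ⌊1866/910⌋ = 933 + 373 + 266 + 143 − 186 − 133 − 71 − 53 − 28 − 20 + 26 + 14 + 10 + 4 − 2 = 1276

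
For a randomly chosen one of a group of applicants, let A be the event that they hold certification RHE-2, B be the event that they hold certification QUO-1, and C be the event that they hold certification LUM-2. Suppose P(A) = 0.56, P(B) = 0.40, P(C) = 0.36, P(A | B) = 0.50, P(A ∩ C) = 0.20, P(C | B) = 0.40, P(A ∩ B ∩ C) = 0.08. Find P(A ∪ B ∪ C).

P(A ∩ B) = P(B)·P(A|B) = 0.40 × 0.50 = 0.20
P(B ∩ C) = P(B)·P(C|B) = 0.40 × 0.40 = 0.16
P(A ∪ B ∪ C) = 0.56 + 0.40 + 0.36 − 0.20 − 0.20 − 0.16 + 0.08 = 0.84

0.84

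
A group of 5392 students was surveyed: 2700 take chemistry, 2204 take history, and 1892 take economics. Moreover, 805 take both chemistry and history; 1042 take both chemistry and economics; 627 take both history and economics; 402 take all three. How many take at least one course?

By inclusion–exclusion:
|at least one| = 2700 + 2204 + 1892 − 805 − 1042 − 627 + 402 = 4724

4724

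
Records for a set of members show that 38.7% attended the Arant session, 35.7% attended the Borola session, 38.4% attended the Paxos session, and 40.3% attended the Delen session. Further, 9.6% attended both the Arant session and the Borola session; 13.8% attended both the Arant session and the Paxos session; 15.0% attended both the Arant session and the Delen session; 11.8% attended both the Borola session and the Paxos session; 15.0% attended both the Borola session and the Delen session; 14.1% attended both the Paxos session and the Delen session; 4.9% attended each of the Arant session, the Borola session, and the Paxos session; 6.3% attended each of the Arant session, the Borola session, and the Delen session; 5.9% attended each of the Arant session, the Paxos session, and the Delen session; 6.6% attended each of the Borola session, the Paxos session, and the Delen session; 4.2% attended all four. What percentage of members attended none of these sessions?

6.7%

Inclusion–exclusion gives
P(union) = 38.7 + 35.7 + 38.4 + 40.3 − 9.6 − 13.8 − 15.0 − 11.8 − 15.0 − 14.1 + 4.9 + 6.3 + 5.9 + 6.6 − 4.2 = 93.3%
P(none) = 100% − 93.3% = 6.7%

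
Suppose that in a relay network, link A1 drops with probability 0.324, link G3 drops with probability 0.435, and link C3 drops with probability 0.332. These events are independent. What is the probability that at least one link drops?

P(none) = (1 − 0.324) × (1 − 0.435) × (1 − 0.332) = 0.676 × 0.565 × 0.668 = 0.25513592
P(at least one) = 1 − 0.25513592 = 0.74486408

0.74486408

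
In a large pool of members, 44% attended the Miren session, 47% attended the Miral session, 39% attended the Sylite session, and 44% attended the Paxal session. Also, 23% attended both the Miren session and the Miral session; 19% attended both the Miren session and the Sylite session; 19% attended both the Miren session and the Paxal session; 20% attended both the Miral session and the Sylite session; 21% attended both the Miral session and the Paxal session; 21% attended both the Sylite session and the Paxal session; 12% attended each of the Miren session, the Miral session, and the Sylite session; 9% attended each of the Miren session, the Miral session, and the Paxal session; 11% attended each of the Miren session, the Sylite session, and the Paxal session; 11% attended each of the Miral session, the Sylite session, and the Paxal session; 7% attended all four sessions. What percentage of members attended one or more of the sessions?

P(union) = 44 + 47 + 39 + 44 − 23 − 19 − 19 − 20 − 21 − 21 + 12 + 9 + 11 + 11 − 7 = 87%

87%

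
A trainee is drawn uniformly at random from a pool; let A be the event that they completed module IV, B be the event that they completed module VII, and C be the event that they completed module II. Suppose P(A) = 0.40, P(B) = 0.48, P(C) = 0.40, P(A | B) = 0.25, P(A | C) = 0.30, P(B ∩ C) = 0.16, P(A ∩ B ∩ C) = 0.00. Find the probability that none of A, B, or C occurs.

0.12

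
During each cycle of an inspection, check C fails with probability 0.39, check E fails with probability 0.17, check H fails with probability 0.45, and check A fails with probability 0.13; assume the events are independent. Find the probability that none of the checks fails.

0.24226455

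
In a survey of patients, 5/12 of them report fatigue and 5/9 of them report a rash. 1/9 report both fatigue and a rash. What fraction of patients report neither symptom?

Using inclusion–exclusion:
P(at least one) = 5/12 + 5/9 − 1/9 = 31/36
P(none) = 1 − 31/36 = 5/36

5/36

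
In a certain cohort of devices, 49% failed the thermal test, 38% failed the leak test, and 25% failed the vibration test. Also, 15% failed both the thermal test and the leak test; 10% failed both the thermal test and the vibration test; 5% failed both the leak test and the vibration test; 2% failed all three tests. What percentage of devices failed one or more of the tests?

84%

Inclusion–exclusion gives
P(≥1) = 49 + 38 + 25 − 15 − 10 − 5 + 2 = 84%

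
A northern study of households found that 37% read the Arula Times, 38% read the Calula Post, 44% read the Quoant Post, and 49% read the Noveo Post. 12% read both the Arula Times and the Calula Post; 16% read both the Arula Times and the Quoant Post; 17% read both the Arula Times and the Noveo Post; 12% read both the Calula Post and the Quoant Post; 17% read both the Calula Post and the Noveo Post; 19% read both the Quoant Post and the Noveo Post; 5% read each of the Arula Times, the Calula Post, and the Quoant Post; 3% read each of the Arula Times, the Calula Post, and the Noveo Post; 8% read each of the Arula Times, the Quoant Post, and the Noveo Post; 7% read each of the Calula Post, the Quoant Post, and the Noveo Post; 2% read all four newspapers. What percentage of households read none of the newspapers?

P(≥1) = 37 + 38 + 44 + 49 − 12 − 16 − 17 − 12 − 17 − 19 + 5 + 3 + 8 + 7 − 2 = 96%
P(none) = 100% − 96% = 4%

4%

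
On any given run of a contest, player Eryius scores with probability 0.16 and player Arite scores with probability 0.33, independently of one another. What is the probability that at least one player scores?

Since the events are independent, P(none) is the product of the individual non-occurrence probabilities.
P(none) = (1 − 0.16) × (1 − 0.33) = 0.84 × 0.67 = 0.5628
P(at least one) = 1 − 0.5628 = 0.4372

0.4372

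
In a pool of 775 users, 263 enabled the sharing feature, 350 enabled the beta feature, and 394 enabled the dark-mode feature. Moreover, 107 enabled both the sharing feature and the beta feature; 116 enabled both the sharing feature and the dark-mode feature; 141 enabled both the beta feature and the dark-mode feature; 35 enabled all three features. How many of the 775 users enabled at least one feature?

678

|at least one| = 263 + 350 + 394 − 107 − 116 − 141 + 35 = 678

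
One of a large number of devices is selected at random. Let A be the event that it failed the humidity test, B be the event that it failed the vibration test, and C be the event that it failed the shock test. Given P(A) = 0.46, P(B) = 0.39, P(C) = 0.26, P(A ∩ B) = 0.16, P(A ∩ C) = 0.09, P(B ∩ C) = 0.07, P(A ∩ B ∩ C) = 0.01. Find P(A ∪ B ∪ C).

0.80

By inclusion–exclusion:
P(A ∪ B ∪ C) = 0.46 + 0.39 + 0.26 − 0.16 − 0.09 − 0.07 + 0.01 = 0.80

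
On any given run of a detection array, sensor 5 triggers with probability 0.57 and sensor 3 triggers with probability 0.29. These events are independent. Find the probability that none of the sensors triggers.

P(none) = (1 − 0.57) × (1 − 0.29) = 0.43 × 0.71 = 0.3053

0.3053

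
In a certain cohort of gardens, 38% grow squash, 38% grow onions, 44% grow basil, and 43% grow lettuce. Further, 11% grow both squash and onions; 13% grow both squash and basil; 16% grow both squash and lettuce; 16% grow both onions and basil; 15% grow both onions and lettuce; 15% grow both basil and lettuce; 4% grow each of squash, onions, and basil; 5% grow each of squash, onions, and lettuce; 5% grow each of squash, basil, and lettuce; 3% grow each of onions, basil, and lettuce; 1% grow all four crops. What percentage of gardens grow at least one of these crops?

93%

Inclusion–exclusion gives
P(union) = 38 + 38 + 44 + 43 − 11 − 13 − 16 − 16 − 15 − 15 + 4 + 5 + 5 + 3 − 1 = 93%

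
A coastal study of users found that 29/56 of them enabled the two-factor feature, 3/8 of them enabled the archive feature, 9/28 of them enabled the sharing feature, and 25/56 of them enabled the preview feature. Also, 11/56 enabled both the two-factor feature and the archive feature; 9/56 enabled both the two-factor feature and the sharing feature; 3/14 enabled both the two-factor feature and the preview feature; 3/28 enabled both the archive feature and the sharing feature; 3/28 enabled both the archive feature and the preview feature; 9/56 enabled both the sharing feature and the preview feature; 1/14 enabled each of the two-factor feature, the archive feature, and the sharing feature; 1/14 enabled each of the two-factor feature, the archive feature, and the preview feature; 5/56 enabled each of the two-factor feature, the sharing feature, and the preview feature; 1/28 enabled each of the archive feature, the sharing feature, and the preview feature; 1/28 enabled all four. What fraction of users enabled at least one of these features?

53/56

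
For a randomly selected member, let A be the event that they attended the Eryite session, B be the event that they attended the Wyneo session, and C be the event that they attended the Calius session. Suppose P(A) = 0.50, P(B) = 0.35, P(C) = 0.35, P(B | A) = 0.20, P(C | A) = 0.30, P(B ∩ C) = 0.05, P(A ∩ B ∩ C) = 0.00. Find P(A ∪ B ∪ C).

0.90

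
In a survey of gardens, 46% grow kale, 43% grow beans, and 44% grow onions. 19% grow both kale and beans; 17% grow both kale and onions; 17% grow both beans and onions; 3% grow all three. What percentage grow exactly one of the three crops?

36%

P(exactly one) = 46 + 43 + 44 − 2·19 − 2·17 − 2·17 + 3·3 = 36%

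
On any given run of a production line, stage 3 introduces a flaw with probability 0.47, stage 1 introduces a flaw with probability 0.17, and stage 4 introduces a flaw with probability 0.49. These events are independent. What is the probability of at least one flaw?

0.775651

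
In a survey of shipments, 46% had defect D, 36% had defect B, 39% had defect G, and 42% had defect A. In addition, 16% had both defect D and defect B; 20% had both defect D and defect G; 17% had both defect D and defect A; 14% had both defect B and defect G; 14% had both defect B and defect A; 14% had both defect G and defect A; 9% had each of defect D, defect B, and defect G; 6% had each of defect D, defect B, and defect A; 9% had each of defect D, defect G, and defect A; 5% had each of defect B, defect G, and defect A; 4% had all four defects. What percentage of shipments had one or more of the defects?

93%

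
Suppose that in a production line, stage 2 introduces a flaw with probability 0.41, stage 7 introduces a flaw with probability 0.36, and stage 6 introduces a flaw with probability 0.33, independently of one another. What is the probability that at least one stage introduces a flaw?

P(none) = (1 − 0.41) × (1 − 0.36) × (1 − 0.33) = 0.59 × 0.64 × 0.67 = 0.252992
P(at least one) = 1 − 0.252992 = 0.747008

0.747008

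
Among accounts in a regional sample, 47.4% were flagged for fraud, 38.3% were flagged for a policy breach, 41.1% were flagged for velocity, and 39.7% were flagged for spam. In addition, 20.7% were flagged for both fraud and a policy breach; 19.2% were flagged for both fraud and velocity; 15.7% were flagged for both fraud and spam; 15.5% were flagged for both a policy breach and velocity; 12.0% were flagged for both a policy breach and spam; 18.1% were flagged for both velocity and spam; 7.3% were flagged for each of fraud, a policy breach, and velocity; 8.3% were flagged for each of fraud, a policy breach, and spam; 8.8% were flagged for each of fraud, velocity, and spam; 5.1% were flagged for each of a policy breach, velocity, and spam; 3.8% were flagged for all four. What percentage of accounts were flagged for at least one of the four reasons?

91.0%

Inclusion–exclusion gives
P(at least one) = 47.4 + 38.3 + 41.1 + 39.7 − 20.7 − 19.2 − 15.7 − 15.5 − 12.0 − 18.1 + 7.3 + 8.3 + 8.8 + 5.1 − 3.8 = 91.0%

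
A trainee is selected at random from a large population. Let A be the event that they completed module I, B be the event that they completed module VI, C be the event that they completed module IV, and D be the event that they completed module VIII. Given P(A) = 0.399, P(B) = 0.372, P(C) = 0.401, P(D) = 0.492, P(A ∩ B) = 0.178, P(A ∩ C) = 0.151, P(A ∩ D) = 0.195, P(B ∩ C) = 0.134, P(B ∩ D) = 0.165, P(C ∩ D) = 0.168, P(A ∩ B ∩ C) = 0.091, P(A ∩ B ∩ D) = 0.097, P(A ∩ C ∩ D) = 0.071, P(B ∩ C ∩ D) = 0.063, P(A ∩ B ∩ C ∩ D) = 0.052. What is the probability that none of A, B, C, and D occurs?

By inclusion–exclusion:
P(A ∪ B ∪ C ∪ D) = 0.399 + 0.372 + 0.401 + 0.492 − 0.178 − 0.151 − 0.195 − 0.134 − 0.165 − 0.168 + 0.091 + 0.097 + 0.071 + 0.063 − 0.052 = 0.943
P(none) = 1 − 0.943 = 0.057

0.057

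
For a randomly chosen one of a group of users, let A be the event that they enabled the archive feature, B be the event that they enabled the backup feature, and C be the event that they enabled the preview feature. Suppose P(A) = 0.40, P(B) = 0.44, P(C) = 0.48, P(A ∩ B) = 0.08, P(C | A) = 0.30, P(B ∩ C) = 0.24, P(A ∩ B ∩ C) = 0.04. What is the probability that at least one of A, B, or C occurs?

0.92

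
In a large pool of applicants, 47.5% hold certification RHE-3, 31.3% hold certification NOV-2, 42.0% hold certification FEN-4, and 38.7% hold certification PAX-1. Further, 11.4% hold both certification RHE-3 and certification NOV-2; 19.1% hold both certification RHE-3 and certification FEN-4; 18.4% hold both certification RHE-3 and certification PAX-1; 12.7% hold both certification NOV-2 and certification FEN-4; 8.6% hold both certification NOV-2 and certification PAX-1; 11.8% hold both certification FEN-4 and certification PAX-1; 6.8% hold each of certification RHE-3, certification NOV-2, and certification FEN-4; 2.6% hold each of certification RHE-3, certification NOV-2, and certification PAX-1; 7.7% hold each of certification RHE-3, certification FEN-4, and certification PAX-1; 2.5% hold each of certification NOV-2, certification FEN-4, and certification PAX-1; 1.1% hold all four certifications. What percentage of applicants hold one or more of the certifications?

96.0%

P(at least one) = 47.5 + 31.3 + 42.0 + 38.7 − 11.4 − 19.1 − 18.4 − 12.7 − 8.6 − 11.8 + 6.8 + 2.6 + 7.7 + 2.5 − 1.1 = 96.0%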